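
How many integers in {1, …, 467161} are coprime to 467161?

Factor: 467161 = 29 · 89 · 181.
φ(467161) = (29−1) · (89−1) · (181−1) = 28 · 88 · 180 = 443520.

443520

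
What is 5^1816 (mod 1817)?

1053

5^1 ≡ 5 (mod 1817)
5^2 ≡ 5^2 = 25 ≡ 25 (mod 1817)
5^4 ≡ 25^2 = 625 ≡ 625 (mod 1817)
5^8 ≡ 625^2 = 390625 ≡ 1787 (mod 1817)
5^16 ≡ 1787^2 = 3193369 ≡ 900 (mod 1817)
5^32 ≡ 900^2 = 810000 ≡ 1435 (mod 1817)
5^64 ≡ 1435^2 = 2059225 ≡ 564 (mod 1817)
5^128 ≡ 564^2 = 318096 ≡ 121 (mod 1817)
5^256 ≡ 121^2 = 14641 ≡ 105 (mod 1817)
5^512 ≡ 105^2 = 11025 ≡ 123 (mod 1817)
5^1024 ≡ 123^2 = 15129 ≡ 593 (mod 1817)
1816 = 1024 + 512 + 256 + 16 + 8 in binary powers of 2.
So 5^1816 ≡ 593 · 123 · 105 · 900 · 1787 ≡ 1053 (mod 1817).
Since 1053 ≠ 1, base 5 is a Fermat witness: 1817 is composite.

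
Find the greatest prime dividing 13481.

61

13481 = 13 · 1037
1037 = 17 · 61
61 is prime.
So 13481 = 13 · 17 · 61; the largest prime factor is 61.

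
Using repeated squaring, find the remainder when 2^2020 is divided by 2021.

2^1 ≡ 2 (mod 2021)
2^2 ≡ 2^2 = 4 ≡ 4 (mod 2021)
2^4 ≡ 4^2 = 16 ≡ 16 (mod 2021)
2^8 ≡ 16^2 = 256 ≡ 256 (mod 2021)
2^16 ≡ 256^2 = 65536 ≡ 864 (mod 2021)
2^32 ≡ 864^2 = 746496 ≡ 747 (mod 2021)
2^64 ≡ 747^2 = 558009 ≡ 213 (mod 2021)
2^128 ≡ 213^2 = 45369 ≡ 907 (mod 2021)
2^256 ≡ 907^2 = 822649 ≡ 102 (mod 2021)
2^512 ≡ 102^2 = 10404 ≡ 299 (mod 2021)
2^1024 ≡ 299^2 = 89401 ≡ 477 (mod 2021)
2020 = 1024 + 512 + 256 + 128 + 64 + 32 + 4 in binary powers of 2.
So 2^2020 ≡ 477 · 299 · 102 · 907 · 213 · 747 · 16 ≡ 661 (mod 2021).
Since 661 ≠ 1, base 2 is a Fermat witness: 2021 is composite.

661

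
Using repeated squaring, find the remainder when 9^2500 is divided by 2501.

1

9^1 ≡ 9 (mod 2501)
9^2 ≡ 9^2 = 81 ≡ 81 (mod 2501)
9^4 ≡ 81^2 = 6561 ≡ 1559 (mod 2501)
9^8 ≡ 1559^2 = 2430481 ≡ 2010 (mod 2501)
9^16 ≡ 2010^2 = 4040100 ≡ 985 (mod 2501)
9^32 ≡ 985^2 = 970225 ≡ 2338 (mod 2501)
9^64 ≡ 2338^2 = 5466244 ≡ 1559 (mod 2501)
9^128 ≡ 1559^2 = 2430481 ≡ 2010 (mod 2501)
9^256 ≡ 2010^2 = 4040100 ≡ 985 (mod 2501)
9^512 ≡ 985^2 = 970225 ≡ 2338 (mod 2501)
9^1024 ≡ 2338^2 = 5466244 ≡ 1559 (mod 2501)
9^2048 ≡ 1559^2 = 2430481 ≡ 2010 (mod 2501)
2500 = 2048 + 256 + 128 + 64 + 4 in binary powers of 2.
So 9^2500 ≡ 2010 · 985 · 2010 · 1559 · 1559 ≡ 1 (mod 2501).
Since the result is 1, base 9 gives no evidence that 2501 is composite.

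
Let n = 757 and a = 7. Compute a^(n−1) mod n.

1

7^1 ≡ 7 (mod 757)
7^2 ≡ 7^2 = 49 ≡ 49 (mod 757)
7^4 ≡ 49^2 = 2401 ≡ 130 (mod 757)
7^8 ≡ 130^2 = 16900 ≡ 246 (mod 757)
7^16 ≡ 246^2 = 60516 ≡ 713 (mod 757)
7^32 ≡ 713^2 = 508369 ≡ 422 (mod 757)
7^64 ≡ 422^2 = 178084 ≡ 189 (mod 757)
7^128 ≡ 189^2 = 35721 ≡ 142 (mod 757)
7^256 ≡ 142^2 = 20164 ≡ 482 (mod 757)
7^512 ≡ 482^2 = 232324 ≡ 682 (mod 757)
756 = 512 + 128 + 64 + 32 + 16 + 4 in binary powers of 2.
So 7^756 ≡ 682 · 142 · 189 · 422 · 713 · 130 ≡ 1 (mod 757).
Since the result is 1, base 7 gives no evidence that 757 is composite.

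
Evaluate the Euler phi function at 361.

342

Factor: 361 = 19^2.
φ(361) = 19^1·(19−1) = 342.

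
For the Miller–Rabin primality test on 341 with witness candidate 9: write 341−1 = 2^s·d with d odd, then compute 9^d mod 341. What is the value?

341 − 1 = 340 = 2^2 · 85, so d = 85.
9^1 ≡ 9 (mod 341)
9^2 ≡ 9^2 = 81 ≡ 81 (mod 341)
9^4 ≡ 81^2 = 6561 ≡ 82 (mod 341)
9^8 ≡ 82^2 = 6724 ≡ 245 (mod 341)
9^16 ≡ 245^2 = 60025 ≡ 9 (mod 341)
9^32 ≡ 9^2 = 81 ≡ 81 (mod 341)
9^64 ≡ 81^2 = 6561 ≡ 82 (mod 341)
85 = 64 + 16 + 4 + 1 in binary powers of 2.
So 9^85 ≡ 82 · 9 · 82 · 9 ≡ 67 (mod 341).
Squaring chain: 67 → 56; never reaches −1, so base 9 is a Miller–Rabin witness that 341 is composite.

67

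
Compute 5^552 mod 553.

141

5^1 ≡ 5 (mod 553)
5^2 ≡ 5^2 = 25 ≡ 25 (mod 553)
5^4 ≡ 25^2 = 625 ≡ 72 (mod 553)
5^8 ≡ 72^2 = 5184 ≡ 207 (mod 553)
5^16 ≡ 207^2 = 42849 ≡ 268 (mod 553)
5^32 ≡ 268^2 = 71824 ≡ 487 (mod 553)
5^64 ≡ 487^2 = 237169 ≡ 485 (mod 553)
5^128 ≡ 485^2 = 235225 ≡ 200 (mod 553)
5^256 ≡ 200^2 = 40000 ≡ 184 (mod 553)
5^512 ≡ 184^2 = 33856 ≡ 123 (mod 553)
552 = 512 + 32 + 8 in binary powers of 2.
So 5^552 ≡ 123 · 487 · 207 ≡ 141 (mod 553).
Since 141 ≠ 1, base 5 is a Fermat witness: 553 is composite.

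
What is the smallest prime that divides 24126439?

24126439 is odd.
Digit sum 31, not divisible by 3.
Ends in 9: not divisible by 5.
7: 24126439 = 7·3446634 + 1
11: 24126439 = 11·2193312 + 7
13: 24126439 = 13·1855879 + 12
17: 24126439 = 17·1419202 + 5
19: 24126439 = 19·1269812 + 11
23: 24126439 = 23·1048975 + 14
29: 24126439 = 29·831946 + 5
31: 24126439 = 31·778272 + 7
37: 24126439 = 37·652065 + 34
41: 24126439 = 41·588449 + 30
43: 24126439 = 43·561079 + 42
47: 24126439 = 47·513328 + 23
53: 24126439 = 53·455215 + 44
59: 24126439 = 59·408922 + 41
61: 24126439 = 61·395515 + 24
67: 24126439 = 67·360096 + 7
71: 24126439 = 71·339809

71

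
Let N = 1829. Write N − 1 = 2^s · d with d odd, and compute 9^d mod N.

1829 − 1 = 1828 = 2^2 · 457, so d = 457.
9^1 ≡ 9 (mod 1829)
9^2 ≡ 9^2 = 81 ≡ 81 (mod 1829)
9^4 ≡ 81^2 = 6561 ≡ 1074 (mod 1829)
9^8 ≡ 1074^2 = 1153476 ≡ 1206 (mod 1829)
9^16 ≡ 1206^2 = 1454436 ≡ 381 (mod 1829)
9^32 ≡ 381^2 = 145161 ≡ 670 (mod 1829)
9^64 ≡ 670^2 = 448900 ≡ 795 (mod 1829)
9^128 ≡ 795^2 = 632025 ≡ 1020 (mod 1829)
9^256 ≡ 1020^2 = 1040400 ≡ 1528 (mod 1829)
457 = 256 + 128 + 64 + 8 + 1 in binary powers of 2.
So 9^457 ≡ 1528 · 1020 · 795 · 1206 · 9 ≡ 1405 (mod 1829).
Squaring chain: 1405 → 534; never reaches −1, so base 9 is a Miller–Rabin witness that 1829 is composite.

1405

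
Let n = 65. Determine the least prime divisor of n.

65 is odd.
Digit sum 11, not divisible by 3.
Ends in 5: divisible by 5.

5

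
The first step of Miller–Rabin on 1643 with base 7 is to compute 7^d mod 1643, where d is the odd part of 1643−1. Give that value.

640

1643 − 1 = 1642 = 2^1 · 821, so d = 821.
7^1 ≡ 7 (mod 1643)
7^2 ≡ 7^2 = 49 ≡ 49 (mod 1643)
7^4 ≡ 49^2 = 2401 ≡ 758 (mod 1643)
7^8 ≡ 758^2 = 574564 ≡ 1157 (mod 1643)
7^16 ≡ 1157^2 = 1338649 ≡ 1247 (mod 1643)
7^32 ≡ 1247^2 = 1555009 ≡ 731 (mod 1643)
7^64 ≡ 731^2 = 534361 ≡ 386 (mod 1643)
7^128 ≡ 386^2 = 148996 ≡ 1126 (mod 1643)
7^256 ≡ 1126^2 = 1267876 ≡ 1123 (mod 1643)
7^512 ≡ 1123^2 = 1261129 ≡ 948 (mod 1643)
821 = 512 + 256 + 32 + 16 + 4 + 1 in binary powers of 2.
So 7^821 ≡ 948 · 1123 · 731 · 1247 · 758 · 7 ≡ 640 (mod 1643).
Squaring chain: 640; never reaches −1, so base 7 is a Miller–Rabin witness that 1643 is composite.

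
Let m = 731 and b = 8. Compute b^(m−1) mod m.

64

8^1 ≡ 8 (mod 731)
8^2 ≡ 8^2 = 64 ≡ 64 (mod 731)
8^4 ≡ 64^2 = 4096 ≡ 441 (mod 731)
8^8 ≡ 441^2 = 194481 ≡ 35 (mod 731)
8^16 ≡ 35^2 = 1225 ≡ 494 (mod 731)
8^32 ≡ 494^2 = 244036 ≡ 613 (mod 731)
8^64 ≡ 613^2 = 375769 ≡ 35 (mod 731)
8^128 ≡ 35^2 = 1225 ≡ 494 (mod 731)
8^256 ≡ 494^2 = 244036 ≡ 613 (mod 731)
8^512 ≡ 613^2 = 375769 ≡ 35 (mod 731)
730 = 512 + 128 + 64 + 16 + 8 + 2 in binary powers of 2.
So 8^730 ≡ 35 · 494 · 35 · 494 · 35 · 64 ≡ 64 (mod 731).
Since 64 ≠ 1, base 8 is a Fermat witness: 731 is composite.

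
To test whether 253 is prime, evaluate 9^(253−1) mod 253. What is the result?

202

9^1 ≡ 9 (mod 253)
9^2 ≡ 9^2 = 81 ≡ 81 (mod 253)
9^4 ≡ 81^2 = 6561 ≡ 236 (mod 253)
9^8 ≡ 236^2 = 55696 ≡ 36 (mod 253)
9^16 ≡ 36^2 = 1296 ≡ 31 (mod 253)
9^32 ≡ 31^2 = 961 ≡ 202 (mod 253)
9^64 ≡ 202^2 = 40804 ≡ 71 (mod 253)
9^128 ≡ 71^2 = 5041 ≡ 234 (mod 253)
252 = 128 + 64 + 32 + 16 + 8 + 4 in binary powers of 2.
So 9^252 ≡ 234 · 71 · 202 · 31 · 36 · 236 ≡ 202 (mod 253).
Since 202 ≠ 1, base 9 is a Fermat witness: 253 is composite.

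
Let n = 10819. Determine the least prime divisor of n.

31

10819 is odd.
Digit sum 19, not divisible by 3.
Ends in 9: not divisible by 5.
7: 10819 = 7·1545 + 4
11: 10819 = 11·983 + 6
13: 10819 = 13·832 + 3
17: 10819 = 17·636 + 7
19: 10819 = 19·569 + 8
23: 10819 = 23·470 + 9
29: 10819 = 29·373 + 2
31: 10819 = 31·349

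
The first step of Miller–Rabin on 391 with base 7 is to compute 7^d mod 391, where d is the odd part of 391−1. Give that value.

241

391 − 1 = 390 = 2^1 · 195, so d = 195.
7^1 ≡ 7 (mod 391)
7^2 ≡ 7^2 = 49 ≡ 49 (mod 391)
7^4 ≡ 49^2 = 2401 ≡ 55 (mod 391)
7^8 ≡ 55^2 = 3025 ≡ 288 (mod 391)
7^16 ≡ 288^2 = 82944 ≡ 52 (mod 391)
7^32 ≡ 52^2 = 2704 ≡ 358 (mod 391)
7^64 ≡ 358^2 = 128164 ≡ 307 (mod 391)
7^128 ≡ 307^2 = 94249 ≡ 18 (mod 391)
195 = 128 + 64 + 2 + 1 in binary powers of 2.
So 7^195 ≡ 18 · 307 · 49 · 7 ≡ 241 (mod 391).
Squaring chain: 241; never reaches −1, so base 7 is a Miller–Rabin witness that 391 is composite.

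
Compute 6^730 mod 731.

49

6^1 ≡ 6 (mod 731)
6^2 ≡ 6^2 = 36 ≡ 36 (mod 731)
6^4 ≡ 36^2 = 1296 ≡ 565 (mod 731)
6^8 ≡ 565^2 = 319225 ≡ 509 (mod 731)
6^16 ≡ 509^2 = 259081 ≡ 307 (mod 731)
6^32 ≡ 307^2 = 94249 ≡ 681 (mod 731)
6^64 ≡ 681^2 = 463761 ≡ 307 (mod 731)
6^128 ≡ 307^2 = 94249 ≡ 681 (mod 731)
6^256 ≡ 681^2 = 463761 ≡ 307 (mod 731)
6^512 ≡ 307^2 = 94249 ≡ 681 (mod 731)
730 = 512 + 128 + 64 + 16 + 8 + 2 in binary powers of 2.
So 6^730 ≡ 681 · 681 · 307 · 307 · 509 · 36 ≡ 49 (mod 731).
Since 49 ≠ 1, base 6 is a Fermat witness: 731 is composite.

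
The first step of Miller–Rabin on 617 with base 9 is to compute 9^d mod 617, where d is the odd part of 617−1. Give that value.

617 − 1 = 616 = 2^3 · 77, so d = 77.
9^1 ≡ 9 (mod 617)
9^2 ≡ 9^2 = 81 ≡ 81 (mod 617)
9^4 ≡ 81^2 = 6561 ≡ 391 (mod 617)
9^8 ≡ 391^2 = 152881 ≡ 482 (mod 617)
9^16 ≡ 482^2 = 232324 ≡ 332 (mod 617)
9^32 ≡ 332^2 = 110224 ≡ 398 (mod 617)
9^64 ≡ 398^2 = 158404 ≡ 452 (mod 617)
77 = 64 + 8 + 4 + 1 in binary powers of 2.
So 9^77 ≡ 452 · 482 · 391 · 9 ≡ 194 (mod 617).
Squaring chain: 194 → 616 → 1; reaches −1, so base 9 does not prove 617 composite.

194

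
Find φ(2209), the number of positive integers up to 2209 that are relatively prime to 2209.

2162

Factor: 2209 = 47^2.
φ(2209) = 47^1·(47−1) = 2162.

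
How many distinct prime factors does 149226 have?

149226 = 2 · 74613
74613 = 3 · 24871
24871 = 7 · 3553
3553 = 11 · 323
323 = 17 · 19
149226 = 2 · 3 · 7 · 11 · 17 · 19, which has 6 distinct prime factors.

6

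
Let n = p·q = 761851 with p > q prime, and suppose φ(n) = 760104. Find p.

φ(n) = (p−1)(q−1) = n − (p+q) + 1, so p + q = 761851 − 760104 + 1 = 1748.
p and q are the roots of t² − 1748t + 761851 = 0.
Discriminant: 1748² − 4·761851 = 3055504 − 3047404 = 8100; √8100 = 90.
q = (1748 − 90)/2 = 829, p = (1748 + 90)/2 = 919.
Check: 829 · 919 = 761851.

919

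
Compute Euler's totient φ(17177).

Factor: 17177 = 89 · 193.
φ(17177) = (89−1) · (193−1) = 88 · 192 = 16896.

16896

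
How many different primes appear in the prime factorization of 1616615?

6

1616615 = 5 · 323323
323323 = 7 · 46189
46189 = 11 · 4199
4199 = 13 · 323
323 = 17 · 19
1616615 = 5 · 7 · 11 · 13 · 17 · 19, which has 6 distinct prime factors.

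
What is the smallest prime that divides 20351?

47

20351 is odd.
Digit sum 11, not divisible by 3.
Ends in 1: not divisible by 5.
7: 20351 = 7·2907 + 2
11: 20351 = 11·1850 + 1
13: 20351 = 13·1565 + 6
17: 20351 = 17·1197 + 2
19: 20351 = 19·1071 + 2
23: 20351 = 23·884 + 19
29: 20351 = 29·701 + 22
31: 20351 = 31·656 + 15
37: 20351 = 37·550 + 1
41: 20351 = 41·496 + 15
43: 20351 = 43·473 + 12
47: 20351 = 47·433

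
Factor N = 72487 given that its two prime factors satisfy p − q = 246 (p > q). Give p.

419

Since p = q + 246, we have 72487 = q(q + 246), so q² + 246q − 72487 = 0.
Discriminant: 246² + 4·72487 = 60516 + 289948 = 350464; √350464 = 592.
q = (−246 + 592)/2 = 173, and p = q + 246 = 419.
Check: 173 · 419 = 72487.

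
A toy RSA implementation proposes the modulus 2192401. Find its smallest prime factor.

2192401 is odd.
Digit sum 19, not divisible by 3.
Ends in 1: not divisible by 5.
7: 2192401 = 7·313200 + 1
11: 2192401 = 11·199309 + 2
13: 2192401 = 13·168646 + 3
17: 2192401 = 17·128964 + 13
19: 2192401 = 19·115389 + 10
23: 2192401 = 23·95321 + 18
29: 2192401 = 29·75600 + 1
31: 2192401 = 31·70722 + 19
37: 2192401 = 37·59254 + 3
41: 2192401 = 41·53473 + 8
43: 2192401 = 43·50986 + 3
47: 2192401 = 47·46646 + 39
53: 2192401 = 53·41366 + 3
59: 2192401 = 59·37159 + 20
61: 2192401 = 61·35941

61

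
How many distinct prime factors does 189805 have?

5

189805 = 5 · 37961
37961 = 7 · 5423
5423 = 11 · 493
493 = 17 · 29
189805 = 5 · 7 · 11 · 17 · 29, which has 5 distinct prime factors.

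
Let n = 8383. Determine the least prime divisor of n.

8383 is odd.
Digit sum 22, not divisible by 3.
Ends in 3: not divisible by 5.
7: 8383 = 7·1197 + 4
11: 8383 = 11·762 + 1
13: 8383 = 13·644 + 11
17: 8383 = 17·493 + 2
19: 8383 = 19·441 + 4
23: 8383 = 23·364 + 11
29: 8383 = 29·289 + 2
31: 8383 = 31·270 + 13
37: 8383 = 37·226 + 21
41: 8383 = 41·204 + 19
43: 8383 = 43·194 + 41
47: 8383 = 47·178 + 17
53: 8383 = 53·158 + 9
59: 8383 = 59·142 + 5
61: 8383 = 61·137 + 26
67: 8383 = 67·125 + 8
71: 8383 = 71·118 + 5
73: 8383 = 73·114 + 61
79: 8383 = 79·106 + 9
83: 8383 = 83·101

83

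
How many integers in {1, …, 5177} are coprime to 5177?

Factor: 5177 = 31 · 167.
φ(5177) = (31−1) · (167−1) = 30 · 166 = 4980.

4980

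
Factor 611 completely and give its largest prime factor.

47

611 = 13 · 47
47 is prime.
So 611 = 13 · 47; the largest prime factor is 47.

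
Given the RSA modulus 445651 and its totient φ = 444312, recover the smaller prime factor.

613

φ(n) = (p−1)(q−1) = n − (p+q) + 1, so p + q = 445651 − 444312 + 1 = 1340.
p and q are the roots of t² − 1340t + 445651 = 0.
Discriminant: 1340² − 4·445651 = 1795600 − 1782604 = 12996; √12996 = 114.
q = (1340 − 114)/2 = 613, p = (1340 + 114)/2 = 727.
Check: 613 · 727 = 445651.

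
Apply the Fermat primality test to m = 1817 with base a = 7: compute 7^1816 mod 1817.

1304

7^1 ≡ 7 (mod 1817)
7^2 ≡ 7^2 = 49 ≡ 49 (mod 1817)
7^4 ≡ 49^2 = 2401 ≡ 584 (mod 1817)
7^8 ≡ 584^2 = 341056 ≡ 1277 (mod 1817)
7^16 ≡ 1277^2 = 1630729 ≡ 880 (mod 1817)
7^32 ≡ 880^2 = 774400 ≡ 358 (mod 1817)
7^64 ≡ 358^2 = 128164 ≡ 974 (mod 1817)
7^128 ≡ 974^2 = 948676 ≡ 202 (mod 1817)
7^256 ≡ 202^2 = 40804 ≡ 830 (mod 1817)
7^512 ≡ 830^2 = 688900 ≡ 257 (mod 1817)
7^1024 ≡ 257^2 = 66049 ≡ 637 (mod 1817)
1816 = 1024 + 512 + 256 + 16 + 8 in binary powers of 2.
So 7^1816 ≡ 637 · 257 · 830 · 880 · 1277 ≡ 1304 (mod 1817).
Since 1304 ≠ 1, base 7 is a Fermat witness: 1817 is composite.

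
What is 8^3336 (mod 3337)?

8^1 ≡ 8 (mod 3337)
8^2 ≡ 8^2 = 64 ≡ 64 (mod 3337)
8^4 ≡ 64^2 = 4096 ≡ 759 (mod 3337)
8^8 ≡ 759^2 = 576081 ≡ 2117 (mod 3337)
8^16 ≡ 2117^2 = 4481689 ≡ 98 (mod 3337)
8^32 ≡ 98^2 = 9604 ≡ 2930 (mod 3337)
8^64 ≡ 2930^2 = 8584900 ≡ 2136 (mod 3337)
8^128 ≡ 2136^2 = 4562496 ≡ 817 (mod 3337)
8^256 ≡ 817^2 = 667489 ≡ 89 (mod 3337)
8^512 ≡ 89^2 = 7921 ≡ 1247 (mod 3337)
8^1024 ≡ 1247^2 = 1555009 ≡ 3304 (mod 3337)
8^2048 ≡ 3304^2 = 10916416 ≡ 1089 (mod 3337)
3336 = 2048 + 1024 + 256 + 8 in binary powers of 2.
So 8^3336 ≡ 1089 · 3304 · 89 · 2117 ≡ 1935 (mod 3337).
Since 1935 ≠ 1, base 8 is a Fermat witness: 3337 is composite.

1935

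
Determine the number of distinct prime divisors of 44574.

5

44574 = 2 · 22287
22287 = 3 · 7429
7429 = 17 · 437
437 = 19 · 23
44574 = 2 · 3 · 17 · 19 · 23, which has 5 distinct prime factors.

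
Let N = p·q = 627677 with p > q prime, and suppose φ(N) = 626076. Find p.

919

φ(n) = (p−1)(q−1) = n − (p+q) + 1, so p + q = 627677 − 626076 + 1 = 1602.
p and q are the roots of t² − 1602t + 627677 = 0.
Discriminant: 1602² − 4·627677 = 2566404 − 2510708 = 55696; √55696 = 236.
q = (1602 − 236)/2 = 683, p = (1602 + 236)/2 = 919.
Check: 683 · 919 = 627677.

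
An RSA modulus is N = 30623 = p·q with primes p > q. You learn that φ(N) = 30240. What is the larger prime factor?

φ(n) = (p−1)(q−1) = n − (p+q) + 1, so p + q = 30623 − 30240 + 1 = 384.
p and q are the roots of t² − 384t + 30623 = 0.
Discriminant: 384² − 4·30623 = 147456 − 122492 = 24964; √24964 = 158.
q = (384 − 158)/2 = 113, p = (384 + 158)/2 = 271.
Check: 113 · 271 = 30623.

271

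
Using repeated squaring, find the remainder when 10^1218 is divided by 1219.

876

10^1 ≡ 10 (mod 1219)
10^2 ≡ 10^2 = 100 ≡ 100 (mod 1219)
10^4 ≡ 100^2 = 10000 ≡ 248 (mod 1219)
10^8 ≡ 248^2 = 61504 ≡ 554 (mod 1219)
10^16 ≡ 554^2 = 306916 ≡ 947 (mod 1219)
10^32 ≡ 947^2 = 896809 ≡ 844 (mod 1219)
10^64 ≡ 844^2 = 712336 ≡ 440 (mod 1219)
10^128 ≡ 440^2 = 193600 ≡ 998 (mod 1219)
10^256 ≡ 998^2 = 996004 ≡ 81 (mod 1219)
10^512 ≡ 81^2 = 6561 ≡ 466 (mod 1219)
10^1024 ≡ 466^2 = 217156 ≡ 174 (mod 1219)
1218 = 1024 + 128 + 64 + 2 in binary powers of 2.
So 10^1218 ≡ 174 · 998 · 440 · 100 ≡ 876 (mod 1219).
Since 876 ≠ 1, base 10 is a Fermat witness: 1219 is composite.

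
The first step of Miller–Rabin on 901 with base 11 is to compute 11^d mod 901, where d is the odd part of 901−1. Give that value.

901 − 1 = 900 = 2^2 · 225, so d = 225.
11^1 ≡ 11 (mod 901)
11^2 ≡ 11^2 = 121 ≡ 121 (mod 901)
11^4 ≡ 121^2 = 14641 ≡ 225 (mod 901)
11^8 ≡ 225^2 = 50625 ≡ 169 (mod 901)
11^16 ≡ 169^2 = 28561 ≡ 630 (mod 901)
11^32 ≡ 630^2 = 396900 ≡ 460 (mod 901)
11^64 ≡ 460^2 = 211600 ≡ 766 (mod 901)
11^128 ≡ 766^2 = 586756 ≡ 205 (mod 901)
225 = 128 + 64 + 32 + 1 in binary powers of 2.
So 11^225 ≡ 205 · 766 · 460 · 11 ≡ 623 (mod 901).
Squaring chain: 623 → 699; never reaches −1, so base 11 is a Miller–Rabin witness that 901 is composite.

623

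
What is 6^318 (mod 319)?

6^1 ≡ 6 (mod 319)
6^2 ≡ 6^2 = 36 ≡ 36 (mod 319)
6^4 ≡ 36^2 = 1296 ≡ 20 (mod 319)
6^8 ≡ 20^2 = 400 ≡ 81 (mod 319)
6^16 ≡ 81^2 = 6561 ≡ 181 (mod 319)
6^32 ≡ 181^2 = 32761 ≡ 223 (mod 319)
6^64 ≡ 223^2 = 49729 ≡ 284 (mod 319)
6^128 ≡ 284^2 = 80656 ≡ 268 (mod 319)
6^256 ≡ 268^2 = 71824 ≡ 49 (mod 319)
318 = 256 + 32 + 16 + 8 + 4 + 2 in binary powers of 2.
So 6^318 ≡ 49 · 223 · 181 · 81 · 20 · 36 ≡ 103 (mod 319).
Since 103 ≠ 1, base 6 is a Fermat witness: 319 is composite.

103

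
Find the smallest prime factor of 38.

38 is even: 2 divides it.

2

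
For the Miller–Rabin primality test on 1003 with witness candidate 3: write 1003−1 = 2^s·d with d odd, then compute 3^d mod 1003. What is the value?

838

1003 − 1 = 1002 = 2^1 · 501, so d = 501.
3^1 ≡ 3 (mod 1003)
3^2 ≡ 3^2 = 9 ≡ 9 (mod 1003)
3^4 ≡ 9^2 = 81 ≡ 81 (mod 1003)
3^8 ≡ 81^2 = 6561 ≡ 543 (mod 1003)
3^16 ≡ 543^2 = 294849 ≡ 970 (mod 1003)
3^32 ≡ 970^2 = 940900 ≡ 86 (mod 1003)
3^64 ≡ 86^2 = 7396 ≡ 375 (mod 1003)
3^128 ≡ 375^2 = 140625 ≡ 205 (mod 1003)
3^256 ≡ 205^2 = 42025 ≡ 902 (mod 1003)
501 = 256 + 128 + 64 + 32 + 16 + 4 + 1 in binary powers of 2.
So 3^501 ≡ 902 · 205 · 375 · 86 · 970 · 81 · 3 ≡ 838 (mod 1003).
Squaring chain: 838; never reaches −1, so base 3 is a Miller–Rabin witness that 1003 is composite.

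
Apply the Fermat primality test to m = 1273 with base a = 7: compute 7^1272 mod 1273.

1179

7^1 ≡ 7 (mod 1273)
7^2 ≡ 7^2 = 49 ≡ 49 (mod 1273)
7^4 ≡ 49^2 = 2401 ≡ 1128 (mod 1273)
7^8 ≡ 1128^2 = 1272384 ≡ 657 (mod 1273)
7^16 ≡ 657^2 = 431649 ≡ 102 (mod 1273)
7^32 ≡ 102^2 = 10404 ≡ 220 (mod 1273)
7^64 ≡ 220^2 = 48400 ≡ 26 (mod 1273)
7^128 ≡ 26^2 = 676 ≡ 676 (mod 1273)
7^256 ≡ 676^2 = 456976 ≡ 1242 (mod 1273)
7^512 ≡ 1242^2 = 1542564 ≡ 961 (mod 1273)
7^1024 ≡ 961^2 = 923521 ≡ 596 (mod 1273)
1272 = 1024 + 128 + 64 + 32 + 16 + 8 in binary powers of 2.
So 7^1272 ≡ 596 · 676 · 26 · 220 · 102 · 657 ≡ 1179 (mod 1273).
Since 1179 ≠ 1, base 7 is a Fermat witness: 1273 is composite.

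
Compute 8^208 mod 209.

49

8^1 ≡ 8 (mod 209)
8^2 ≡ 8^2 = 64 ≡ 64 (mod 209)
8^4 ≡ 64^2 = 4096 ≡ 125 (mod 209)
8^8 ≡ 125^2 = 15625 ≡ 159 (mod 209)
8^16 ≡ 159^2 = 25281 ≡ 201 (mod 209)
8^32 ≡ 201^2 = 40401 ≡ 64 (mod 209)
8^64 ≡ 64^2 = 4096 ≡ 125 (mod 209)
8^128 ≡ 125^2 = 15625 ≡ 159 (mod 209)
208 = 128 + 64 + 16 in binary powers of 2.
So 8^208 ≡ 159 · 125 · 201 ≡ 49 (mod 209).
Since 49 ≠ 1, base 8 is a Fermat witness: 209 is composite.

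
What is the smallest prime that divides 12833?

12833 is odd.
Digit sum 17, not divisible by 3.
Ends in 3: not divisible by 5.
7: 12833 = 7·1833 + 2
11: 12833 = 11·1166 + 7
13: 12833 = 13·987 + 2
17: 12833 = 17·754 + 15
19: 12833 = 19·675 + 8
23: 12833 = 23·557 + 22
29: 12833 = 29·442 + 15
31: 12833 = 31·413 + 30
37: 12833 = 37·346 + 31
41: 12833 = 41·313

41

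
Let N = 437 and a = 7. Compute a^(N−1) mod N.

7^1 ≡ 7 (mod 437)
7^2 ≡ 7^2 = 49 ≡ 49 (mod 437)
7^4 ≡ 49^2 = 2401 ≡ 216 (mod 437)
7^8 ≡ 216^2 = 46656 ≡ 334 (mod 437)
7^16 ≡ 334^2 = 111556 ≡ 121 (mod 437)
7^32 ≡ 121^2 = 14641 ≡ 220 (mod 437)
7^64 ≡ 220^2 = 48400 ≡ 330 (mod 437)
7^128 ≡ 330^2 = 108900 ≡ 87 (mod 437)
7^256 ≡ 87^2 = 7569 ≡ 140 (mod 437)
436 = 256 + 128 + 32 + 16 + 4 in binary powers of 2.
So 7^436 ≡ 140 · 87 · 220 · 121 · 216 ≡ 64 (mod 437).
Since 64 ≠ 1, base 7 is a Fermat witness: 437 is composite.

64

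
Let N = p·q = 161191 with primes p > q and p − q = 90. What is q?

359

Since p = q + 90, we have 161191 = q(q + 90), so q² + 90q − 161191 = 0.
Discriminant: 90² + 4·161191 = 8100 + 644764 = 652864; √652864 = 808.
q = (−90 + 808)/2 = 359, and p = q + 90 = 449.
Check: 359 · 449 = 161191.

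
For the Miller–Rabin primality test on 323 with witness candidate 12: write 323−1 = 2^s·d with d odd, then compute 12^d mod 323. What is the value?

46

323 − 1 = 322 = 2^1 · 161, so d = 161.
12^1 ≡ 12 (mod 323)
12^2 ≡ 12^2 = 144 ≡ 144 (mod 323)
12^4 ≡ 144^2 = 20736 ≡ 64 (mod 323)
12^8 ≡ 64^2 = 4096 ≡ 220 (mod 323)
12^16 ≡ 220^2 = 48400 ≡ 273 (mod 323)
12^32 ≡ 273^2 = 74529 ≡ 239 (mod 323)
12^64 ≡ 239^2 = 57121 ≡ 273 (mod 323)
12^128 ≡ 273^2 = 74529 ≡ 239 (mod 323)
161 = 128 + 32 + 1 in binary powers of 2.
So 12^161 ≡ 239 · 239 · 12 ≡ 46 (mod 323).
Squaring chain: 46; never reaches −1, so base 12 is a Miller–Rabin witness that 323 is composite.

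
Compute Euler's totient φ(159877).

149184

Factor: 159877 = 29 · 37 · 149.
φ(159877) = (29−1) · (37−1) · (149−1) = 28 · 36 · 148 = 149184.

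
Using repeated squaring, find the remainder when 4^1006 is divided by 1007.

4^1 ≡ 4 (mod 1007)
4^2 ≡ 4^2 = 16 ≡ 16 (mod 1007)
4^4 ≡ 16^2 = 256 ≡ 256 (mod 1007)
4^8 ≡ 256^2 = 65536 ≡ 81 (mod 1007)
4^16 ≡ 81^2 = 6561 ≡ 519 (mod 1007)
4^32 ≡ 519^2 = 269361 ≡ 492 (mod 1007)
4^64 ≡ 492^2 = 242064 ≡ 384 (mod 1007)
4^128 ≡ 384^2 = 147456 ≡ 434 (mod 1007)
4^256 ≡ 434^2 = 188356 ≡ 47 (mod 1007)
4^512 ≡ 47^2 = 2209 ≡ 195 (mod 1007)
1006 = 512 + 256 + 128 + 64 + 32 + 8 + 4 + 2 in binary powers of 2.
So 4^1006 ≡ 195 · 47 · 434 · 384 · 492 · 81 · 256 · 16 ≡ 937 (mod 1007).
Since 937 ≠ 1, base 4 is a Fermat witness: 1007 is composite.

937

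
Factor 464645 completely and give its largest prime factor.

73

464645 = 5 · 92929
92929 = 19 · 4891
4891 = 67 · 73
73 is prime.
So 464645 = 5 · 19 · 67 · 73; the largest prime factor is 73.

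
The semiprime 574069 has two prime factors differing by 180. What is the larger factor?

853

Since p = q + 180, we have 574069 = q(q + 180), so q² + 180q − 574069 = 0.
Discriminant: 180² + 4·574069 = 32400 + 2296276 = 2328676; √2328676 = 1526.
q = (−180 + 1526)/2 = 673, and p = q + 180 = 853.
Check: 673 · 853 = 574069.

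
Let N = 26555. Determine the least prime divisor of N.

26555 is odd.
Digit sum 23, not divisible by 3.
Ends in 5: divisible by 5.

5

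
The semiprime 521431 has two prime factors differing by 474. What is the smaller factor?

Since p = q + 474, we have 521431 = q(q + 474), so q² + 474q − 521431 = 0.
Discriminant: 474² + 4·521431 = 224676 + 2085724 = 2310400; √2310400 = 1520.
q = (−474 + 1520)/2 = 523, and p = q + 474 = 997.
Check: 523 · 997 = 521431.

523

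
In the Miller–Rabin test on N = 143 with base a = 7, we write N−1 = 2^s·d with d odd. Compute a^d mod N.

143 − 1 = 142 = 2^1 · 71, so d = 71.
7^1 ≡ 7 (mod 143)
7^2 ≡ 7^2 = 49 ≡ 49 (mod 143)
7^4 ≡ 49^2 = 2401 ≡ 113 (mod 143)
7^8 ≡ 113^2 = 12769 ≡ 42 (mod 143)
7^16 ≡ 42^2 = 1764 ≡ 48 (mod 143)
7^32 ≡ 48^2 = 2304 ≡ 16 (mod 143)
7^64 ≡ 16^2 = 256 ≡ 113 (mod 143)
71 = 64 + 4 + 2 + 1 in binary powers of 2.
So 7^71 ≡ 113 · 113 · 49 · 7 ≡ 106 (mod 143).
Squaring chain: 106; never reaches −1, so base 7 is a Miller–Rabin witness that 143 is composite.

106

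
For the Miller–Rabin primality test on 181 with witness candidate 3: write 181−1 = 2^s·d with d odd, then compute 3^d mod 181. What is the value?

181 − 1 = 180 = 2^2 · 45, so d = 45.
3^1 ≡ 3 (mod 181)
3^2 ≡ 3^2 = 9 ≡ 9 (mod 181)
3^4 ≡ 9^2 = 81 ≡ 81 (mod 181)
3^8 ≡ 81^2 = 6561 ≡ 45 (mod 181)
3^16 ≡ 45^2 = 2025 ≡ 34 (mod 181)
3^32 ≡ 34^2 = 1156 ≡ 70 (mod 181)
45 = 32 + 8 + 4 + 1 in binary powers of 2.
So 3^45 ≡ 70 · 45 · 81 · 3 ≡ 1 (mod 181).
Since 3^d ≡ 1 (mod 181), base 3 does not prove 181 composite.

1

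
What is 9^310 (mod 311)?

9^1 ≡ 9 (mod 311)
9^2 ≡ 9^2 = 81 ≡ 81 (mod 311)
9^4 ≡ 81^2 = 6561 ≡ 30 (mod 311)
9^8 ≡ 30^2 = 900 ≡ 278 (mod 311)
9^16 ≡ 278^2 = 77284 ≡ 156 (mod 311)
9^32 ≡ 156^2 = 24336 ≡ 78 (mod 311)
9^64 ≡ 78^2 = 6084 ≡ 175 (mod 311)
9^128 ≡ 175^2 = 30625 ≡ 147 (mod 311)
9^256 ≡ 147^2 = 21609 ≡ 150 (mod 311)
310 = 256 + 32 + 16 + 4 + 2 in binary powers of 2.
So 9^310 ≡ 150 · 78 · 156 · 30 · 81 ≡ 1 (mod 311).
Since the result is 1, base 9 gives no evidence that 311 is composite.

1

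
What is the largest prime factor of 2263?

73

2263 = 31 · 73
73 is prime.
So 2263 = 31 · 73; the largest prime factor is 73.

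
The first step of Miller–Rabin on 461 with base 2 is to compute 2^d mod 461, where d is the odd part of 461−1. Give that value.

461 − 1 = 460 = 2^2 · 115, so d = 115.
2^1 ≡ 2 (mod 461)
2^2 ≡ 2^2 = 4 ≡ 4 (mod 461)
2^4 ≡ 4^2 = 16 ≡ 16 (mod 461)
2^8 ≡ 16^2 = 256 ≡ 256 (mod 461)
2^16 ≡ 256^2 = 65536 ≡ 74 (mod 461)
2^32 ≡ 74^2 = 5476 ≡ 405 (mod 461)
2^64 ≡ 405^2 = 164025 ≡ 370 (mod 461)
115 = 64 + 32 + 16 + 2 + 1 in binary powers of 2.
So 2^115 ≡ 370 · 405 · 74 · 4 · 2 ≡ 48 (mod 461).
Squaring chain: 48 → 460; reaches −1, so base 2 does not prove 461 composite.

48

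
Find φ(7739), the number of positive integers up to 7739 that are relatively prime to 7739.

Factor: 7739 = 71 · 109.
φ(7739) = (71−1) · (109−1) = 70 · 108 = 7560.

7560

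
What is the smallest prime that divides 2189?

2189 is odd.
Digit sum 20, not divisible by 3.
Ends in 9: not divisible by 5.
7: 2189 = 7·312 + 5
11: 2189 = 11·199

11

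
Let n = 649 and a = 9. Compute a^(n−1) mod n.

454

9^1 ≡ 9 (mod 649)
9^2 ≡ 9^2 = 81 ≡ 81 (mod 649)
9^4 ≡ 81^2 = 6561 ≡ 71 (mod 649)
9^8 ≡ 71^2 = 5041 ≡ 498 (mod 649)
9^16 ≡ 498^2 = 248004 ≡ 86 (mod 649)
9^32 ≡ 86^2 = 7396 ≡ 257 (mod 649)
9^64 ≡ 257^2 = 66049 ≡ 500 (mod 649)
9^128 ≡ 500^2 = 250000 ≡ 135 (mod 649)
9^256 ≡ 135^2 = 18225 ≡ 53 (mod 649)
9^512 ≡ 53^2 = 2809 ≡ 213 (mod 649)
648 = 512 + 128 + 8 in binary powers of 2.
So 9^648 ≡ 213 · 135 · 498 ≡ 454 (mod 649).
Since 454 ≠ 1, base 9 is a Fermat witness: 649 is composite.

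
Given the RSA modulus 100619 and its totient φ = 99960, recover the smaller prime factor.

φ(n) = (p−1)(q−1) = n − (p+q) + 1, so p + q = 100619 − 99960 + 1 = 660.
p and q are the roots of t² − 660t + 100619 = 0.
Discriminant: 660² − 4·100619 = 435600 − 402476 = 33124; √33124 = 182.
q = (660 − 182)/2 = 239, p = (660 + 182)/2 = 421.
Check: 239 · 421 = 100619.

239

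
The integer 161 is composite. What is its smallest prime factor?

161 is odd.
Digit sum 8, not divisible by 3.
Ends in 1: not divisible by 5.
7: 161 = 7·23

7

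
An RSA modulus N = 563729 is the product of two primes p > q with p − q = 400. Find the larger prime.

977

Since p = q + 400, we have 563729 = q(q + 400), so q² + 400q − 563729 = 0.
Discriminant: 400² + 4·563729 = 160000 + 2254916 = 2414916; √2414916 = 1554.
q = (−400 + 1554)/2 = 577, and p = q + 400 = 977.
Check: 577 · 977 = 563729.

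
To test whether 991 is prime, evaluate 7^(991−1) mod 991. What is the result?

1

7^1 ≡ 7 (mod 991)
7^2 ≡ 7^2 = 49 ≡ 49 (mod 991)
7^4 ≡ 49^2 = 2401 ≡ 419 (mod 991)
7^8 ≡ 419^2 = 175561 ≡ 154 (mod 991)
7^16 ≡ 154^2 = 23716 ≡ 923 (mod 991)
7^32 ≡ 923^2 = 851929 ≡ 660 (mod 991)
7^64 ≡ 660^2 = 435600 ≡ 551 (mod 991)
7^128 ≡ 551^2 = 303601 ≡ 355 (mod 991)
7^256 ≡ 355^2 = 126025 ≡ 168 (mod 991)
7^512 ≡ 168^2 = 28224 ≡ 476 (mod 991)
990 = 512 + 256 + 128 + 64 + 16 + 8 + 4 + 2 in binary powers of 2.
So 7^990 ≡ 476 · 168 · 355 · 551 · 923 · 154 · 419 · 49 ≡ 1 (mod 991).
Since the result is 1, base 7 gives no evidence that 991 is composite.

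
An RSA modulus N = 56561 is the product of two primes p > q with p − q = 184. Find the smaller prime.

163

Since p = q + 184, we have 56561 = q(q + 184), so q² + 184q − 56561 = 0.
Discriminant: 184² + 4·56561 = 33856 + 226244 = 260100; √260100 = 510.
q = (−184 + 510)/2 = 163, and p = q + 184 = 347.
Check: 163 · 347 = 56561.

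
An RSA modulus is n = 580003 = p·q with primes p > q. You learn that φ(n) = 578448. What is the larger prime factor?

φ(n) = (p−1)(q−1) = n − (p+q) + 1, so p + q = 580003 − 578448 + 1 = 1556.
p and q are the roots of t² − 1556t + 580003 = 0.
Discriminant: 1556² − 4·580003 = 2421136 − 2320012 = 101124; √101124 = 318.
q = (1556 − 318)/2 = 619, p = (1556 + 318)/2 = 937.
Check: 619 · 937 = 580003.

937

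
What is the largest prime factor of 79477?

89

79477 = 19 · 4183
4183 = 47 · 89
89 is prime.
So 79477 = 19 · 47 · 89; the largest prime factor is 89.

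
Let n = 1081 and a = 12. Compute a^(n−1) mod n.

98

12^1 ≡ 12 (mod 1081)
12^2 ≡ 12^2 = 144 ≡ 144 (mod 1081)
12^4 ≡ 144^2 = 20736 ≡ 197 (mod 1081)
12^8 ≡ 197^2 = 38809 ≡ 974 (mod 1081)
12^16 ≡ 974^2 = 948676 ≡ 639 (mod 1081)
12^32 ≡ 639^2 = 408321 ≡ 784 (mod 1081)
12^64 ≡ 784^2 = 614656 ≡ 648 (mod 1081)
12^128 ≡ 648^2 = 419904 ≡ 476 (mod 1081)
12^256 ≡ 476^2 = 226576 ≡ 647 (mod 1081)
12^512 ≡ 647^2 = 418609 ≡ 262 (mod 1081)
12^1024 ≡ 262^2 = 68644 ≡ 541 (mod 1081)
1080 = 1024 + 32 + 16 + 8 in binary powers of 2.
So 12^1080 ≡ 541 · 784 · 639 · 974 ≡ 98 (mod 1081).
Since 98 ≠ 1, base 12 is a Fermat witness: 1081 is composite.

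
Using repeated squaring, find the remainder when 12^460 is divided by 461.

1

12^1 ≡ 12 (mod 461)
12^2 ≡ 12^2 = 144 ≡ 144 (mod 461)
12^4 ≡ 144^2 = 20736 ≡ 452 (mod 461)
12^8 ≡ 452^2 = 204304 ≡ 81 (mod 461)
12^16 ≡ 81^2 = 6561 ≡ 107 (mod 461)
12^32 ≡ 107^2 = 11449 ≡ 385 (mod 461)
12^64 ≡ 385^2 = 148225 ≡ 244 (mod 461)
12^128 ≡ 244^2 = 59536 ≡ 67 (mod 461)
12^256 ≡ 67^2 = 4489 ≡ 340 (mod 461)
460 = 256 + 128 + 64 + 8 + 4 in binary powers of 2.
So 12^460 ≡ 340 · 67 · 244 · 81 · 452 ≡ 1 (mod 461).
Since the result is 1, base 12 gives no evidence that 461 is composite.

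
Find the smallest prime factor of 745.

5

745 is odd.
Digit sum 16, not divisible by 3.
Ends in 5: divisible by 5.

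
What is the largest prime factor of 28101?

28101 = 3 · 9367
9367 = 17 · 551
551 = 19 · 29
29 is prime.
So 28101 = 3 · 17 · 19 · 29; the largest prime factor is 29.

29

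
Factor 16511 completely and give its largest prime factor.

79

16511 = 11 · 1501
1501 = 19 · 79
79 is prime.
So 16511 = 11 · 19 · 79; the largest prime factor is 79.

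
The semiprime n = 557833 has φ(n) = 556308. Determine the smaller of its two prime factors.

607

φ(n) = (p−1)(q−1) = n − (p+q) + 1, so p + q = 557833 − 556308 + 1 = 1526.
p and q are the roots of t² − 1526t + 557833 = 0.
Discriminant: 1526² − 4·557833 = 2328676 − 2231332 = 97344; √97344 = 312.
q = (1526 − 312)/2 = 607, p = (1526 + 312)/2 = 919.
Check: 607 · 919 = 557833.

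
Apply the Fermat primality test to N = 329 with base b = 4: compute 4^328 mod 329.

242

4^1 ≡ 4 (mod 329)
4^2 ≡ 4^2 = 16 ≡ 16 (mod 329)
4^4 ≡ 16^2 = 256 ≡ 256 (mod 329)
4^8 ≡ 256^2 = 65536 ≡ 65 (mod 329)
4^16 ≡ 65^2 = 4225 ≡ 277 (mod 329)
4^32 ≡ 277^2 = 76729 ≡ 72 (mod 329)
4^64 ≡ 72^2 = 5184 ≡ 249 (mod 329)
4^128 ≡ 249^2 = 62001 ≡ 149 (mod 329)
4^256 ≡ 149^2 = 22201 ≡ 158 (mod 329)
328 = 256 + 64 + 8 in binary powers of 2.
So 4^328 ≡ 158 · 249 · 65 ≡ 242 (mod 329).
Since 242 ≠ 1, base 4 is a Fermat witness: 329 is composite.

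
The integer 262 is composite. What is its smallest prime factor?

262 is even: 2 divides it.

2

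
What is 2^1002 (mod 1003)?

2^1 ≡ 2 (mod 1003)
2^2 ≡ 2^2 = 4 ≡ 4 (mod 1003)
2^4 ≡ 4^2 = 16 ≡ 16 (mod 1003)
2^8 ≡ 16^2 = 256 ≡ 256 (mod 1003)
2^16 ≡ 256^2 = 65536 ≡ 341 (mod 1003)
2^32 ≡ 341^2 = 116281 ≡ 936 (mod 1003)
2^64 ≡ 936^2 = 876096 ≡ 477 (mod 1003)
2^128 ≡ 477^2 = 227529 ≡ 851 (mod 1003)
2^256 ≡ 851^2 = 724201 ≡ 35 (mod 1003)
2^512 ≡ 35^2 = 1225 ≡ 222 (mod 1003)
1002 = 512 + 256 + 128 + 64 + 32 + 8 + 2 in binary powers of 2.
So 2^1002 ≡ 222 · 35 · 851 · 477 · 936 · 256 · 4 ≡ 990 (mod 1003).
Since 990 ≠ 1, base 2 is a Fermat witness: 1003 is composite.

990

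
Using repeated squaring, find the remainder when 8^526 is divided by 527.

225

8^1 ≡ 8 (mod 527)
8^2 ≡ 8^2 = 64 ≡ 64 (mod 527)
8^4 ≡ 64^2 = 4096 ≡ 407 (mod 527)
8^8 ≡ 407^2 = 165649 ≡ 171 (mod 527)
8^16 ≡ 171^2 = 29241 ≡ 256 (mod 527)
8^32 ≡ 256^2 = 65536 ≡ 188 (mod 527)
8^64 ≡ 188^2 = 35344 ≡ 35 (mod 527)
8^128 ≡ 35^2 = 1225 ≡ 171 (mod 527)
8^256 ≡ 171^2 = 29241 ≡ 256 (mod 527)
8^512 ≡ 256^2 = 65536 ≡ 188 (mod 527)
526 = 512 + 8 + 4 + 2 in binary powers of 2.
So 8^526 ≡ 188 · 171 · 407 · 64 ≡ 225 (mod 527).
Since 225 ≠ 1, base 8 is a Fermat witness: 527 is composite.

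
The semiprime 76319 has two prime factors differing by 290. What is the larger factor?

Since p = q + 290, we have 76319 = q(q + 290), so q² + 290q − 76319 = 0.
Discriminant: 290² + 4·76319 = 84100 + 305276 = 389376; √389376 = 624.
q = (−290 + 624)/2 = 167, and p = q + 290 = 457.
Check: 167 · 457 = 76319.

457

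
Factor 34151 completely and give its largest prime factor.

71

34151 = 13 · 2627
2627 = 37 · 71
71 is prime.
So 34151 = 13 · 37 · 71; the largest prime factor is 71.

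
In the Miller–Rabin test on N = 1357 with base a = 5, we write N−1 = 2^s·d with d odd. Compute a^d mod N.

1357 − 1 = 1356 = 2^2 · 339, so d = 339.
5^1 ≡ 5 (mod 1357)
5^2 ≡ 5^2 = 25 ≡ 25 (mod 1357)
5^4 ≡ 25^2 = 625 ≡ 625 (mod 1357)
5^8 ≡ 625^2 = 390625 ≡ 1166 (mod 1357)
5^16 ≡ 1166^2 = 1359556 ≡ 1199 (mod 1357)
5^32 ≡ 1199^2 = 1437601 ≡ 538 (mod 1357)
5^64 ≡ 538^2 = 289444 ≡ 403 (mod 1357)
5^128 ≡ 403^2 = 162409 ≡ 926 (mod 1357)
5^256 ≡ 926^2 = 857476 ≡ 1209 (mod 1357)
339 = 256 + 64 + 16 + 2 + 1 in binary powers of 2.
So 5^339 ≡ 1209 · 403 · 1199 · 25 · 5 ≡ 724 (mod 1357).
Squaring chain: 724 → 374; never reaches −1, so base 5 is a Miller–Rabin witness that 1357 is composite.

724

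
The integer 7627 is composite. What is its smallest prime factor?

7627 is odd.
Digit sum 22, not divisible by 3.
Ends in 7: not divisible by 5.
7: 7627 = 7·1089 + 4
11: 7627 = 11·693 + 4
13: 7627 = 13·586 + 9
17: 7627 = 17·448 + 11
19: 7627 = 19·401 + 8
23: 7627 = 23·331 + 14
29: 7627 = 29·263

29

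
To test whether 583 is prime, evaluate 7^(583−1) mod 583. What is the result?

7^1 ≡ 7 (mod 583)
7^2 ≡ 7^2 = 49 ≡ 49 (mod 583)
7^4 ≡ 49^2 = 2401 ≡ 69 (mod 583)
7^8 ≡ 69^2 = 4761 ≡ 97 (mod 583)
7^16 ≡ 97^2 = 9409 ≡ 81 (mod 583)
7^32 ≡ 81^2 = 6561 ≡ 148 (mod 583)
7^64 ≡ 148^2 = 21904 ≡ 333 (mod 583)
7^128 ≡ 333^2 = 110889 ≡ 119 (mod 583)
7^256 ≡ 119^2 = 14161 ≡ 169 (mod 583)
7^512 ≡ 169^2 = 28561 ≡ 577 (mod 583)
582 = 512 + 64 + 4 + 2 in binary powers of 2.
So 7^582 ≡ 577 · 333 · 69 · 49 ≡ 566 (mod 583).
Since 566 ≠ 1, base 7 is a Fermat witness: 583 is composite.

566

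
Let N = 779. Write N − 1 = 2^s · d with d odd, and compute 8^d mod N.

620

779 − 1 = 778 = 2^1 · 389, so d = 389.
8^1 ≡ 8 (mod 779)
8^2 ≡ 8^2 = 64 ≡ 64 (mod 779)
8^4 ≡ 64^2 = 4096 ≡ 201 (mod 779)
8^8 ≡ 201^2 = 40401 ≡ 672 (mod 779)
8^16 ≡ 672^2 = 451584 ≡ 543 (mod 779)
8^32 ≡ 543^2 = 294849 ≡ 387 (mod 779)
8^64 ≡ 387^2 = 149769 ≡ 201 (mod 779)
8^128 ≡ 201^2 = 40401 ≡ 672 (mod 779)
8^256 ≡ 672^2 = 451584 ≡ 543 (mod 779)
389 = 256 + 128 + 4 + 1 in binary powers of 2.
So 8^389 ≡ 543 · 672 · 201 · 8 ≡ 620 (mod 779).
Squaring chain: 620; never reaches −1, so base 8 is a Miller–Rabin witness that 779 is composite.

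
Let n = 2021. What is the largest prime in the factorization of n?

2021 = 43 · 47
47 is prime.
So 2021 = 43 · 47; the largest prime factor is 47.

47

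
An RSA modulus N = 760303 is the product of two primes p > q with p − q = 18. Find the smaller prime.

863

Since p = q + 18, we have 760303 = q(q + 18), so q² + 18q − 760303 = 0.
Discriminant: 18² + 4·760303 = 324 + 3041212 = 3041536; √3041536 = 1744.
q = (−18 + 1744)/2 = 863, and p = q + 18 = 881.
Check: 863 · 881 = 760303.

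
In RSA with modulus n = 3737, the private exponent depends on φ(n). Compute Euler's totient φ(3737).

Factor: 3737 = 37 · 101.
φ(3737) = (37−1) · (101−1) = 36 · 100 = 3600.

3600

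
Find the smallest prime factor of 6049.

23

6049 is odd.
Digit sum 19, not divisible by 3.
Ends in 9: not divisible by 5.
7: 6049 = 7·864 + 1
11: 6049 = 11·549 + 10
13: 6049 = 13·465 + 4
17: 6049 = 17·355 + 14
19: 6049 = 19·318 + 7
23: 6049 = 23·263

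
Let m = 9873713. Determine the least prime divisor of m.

9873713 is odd.
Digit sum 38, not divisible by 3.
Ends in 3: not divisible by 5.
7: 9873713 = 7·1410530 + 3
11: 9873713 = 11·897610 + 3
13: 9873713 = 13·759516 + 5
17: 9873713 = 17·580806 + 11
19: 9873713 = 19·519669 + 2
23: 9873713 = 23·429291 + 20
29: 9873713 = 29·340472 + 25
31: 9873713 = 31·318506 + 27
37: 9873713 = 37·266857 + 4
41: 9873713 = 41·240822 + 11
43: 9873713 = 43·229621 + 10
47: 9873713 = 47·210079

47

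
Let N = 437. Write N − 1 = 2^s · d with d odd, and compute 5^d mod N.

437 − 1 = 436 = 2^2 · 109, so d = 109.
5^1 ≡ 5 (mod 437)
5^2 ≡ 5^2 = 25 ≡ 25 (mod 437)
5^4 ≡ 25^2 = 625 ≡ 188 (mod 437)
5^8 ≡ 188^2 = 35344 ≡ 384 (mod 437)
5^16 ≡ 384^2 = 147456 ≡ 187 (mod 437)
5^32 ≡ 187^2 = 34969 ≡ 9 (mod 437)
5^64 ≡ 9^2 = 81 ≡ 81 (mod 437)
109 = 64 + 32 + 8 + 4 + 1 in binary powers of 2.
So 5^109 ≡ 81 · 9 · 384 · 188 · 5 ≡ 290 (mod 437).
Squaring chain: 290 → 196; never reaches −1, so base 5 is a Miller–Rabin witness that 437 is composite.

290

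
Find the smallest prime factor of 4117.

4117 is odd.
Digit sum 13, not divisible by 3.
Ends in 7: not divisible by 5.
7: 4117 = 7·588 + 1
11: 4117 = 11·374 + 3
13: 4117 = 13·316 + 9
17: 4117 = 17·242 + 3
19: 4117 = 19·216 + 13
23: 4117 = 23·179

23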